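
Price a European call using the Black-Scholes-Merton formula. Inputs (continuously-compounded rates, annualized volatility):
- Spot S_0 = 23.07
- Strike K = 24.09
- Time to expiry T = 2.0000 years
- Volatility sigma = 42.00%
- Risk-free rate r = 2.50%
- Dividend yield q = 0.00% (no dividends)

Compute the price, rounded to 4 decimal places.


d1 = (ln(S/K) + (r - q + 0.5*sigma^2) * T) / (sigma * sqrt(T)) = 0.30832592
d2 = d1 - sigma * sqrt(T) = -0.28564377
exp(-rT) = 0.95122942; exp(-qT) = 1.00000000
C = S_0 * exp(-qT) * N(d1) - K * exp(-rT) * N(d2)
N(d1) = 0.62108283; N(d2) = 0.38757549
C = 23.0700 * 1.00000000 * 0.62108283 - 24.0900 * 0.95122942 * 0.38757549 = 5.4470

Answer: Price = 5.4470


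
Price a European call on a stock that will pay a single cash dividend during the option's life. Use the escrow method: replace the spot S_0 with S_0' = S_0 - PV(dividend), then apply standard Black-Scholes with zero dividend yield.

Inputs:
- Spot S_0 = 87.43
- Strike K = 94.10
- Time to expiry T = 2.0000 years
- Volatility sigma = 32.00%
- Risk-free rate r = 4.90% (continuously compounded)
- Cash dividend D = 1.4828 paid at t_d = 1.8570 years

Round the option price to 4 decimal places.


PV(D) = D * exp(-r * t_d) = 1.4828 * 0.91302410 = 1.35383214
S_0' = S_0 - PV(D) = 87.4300 - 1.35383214 = 86.07616786
d1 = (ln(S_0'/K) + (r + sigma^2/2)*T) / (sigma*sqrt(T)) = 0.24588430
d2 = d1 - sigma*sqrt(T) = -0.20666404
exp(-rT) = 0.90664890
N(d1) = 0.59711410; N(d2) = 0.41813612
C = S_0' * N(d1) - K * exp(-rT) * N(d2) = 86.07616786 * 0.59711410 - 94.1000 * 0.90664890 * 0.41813612 = 15.7237

Answer: Price = 15.7237


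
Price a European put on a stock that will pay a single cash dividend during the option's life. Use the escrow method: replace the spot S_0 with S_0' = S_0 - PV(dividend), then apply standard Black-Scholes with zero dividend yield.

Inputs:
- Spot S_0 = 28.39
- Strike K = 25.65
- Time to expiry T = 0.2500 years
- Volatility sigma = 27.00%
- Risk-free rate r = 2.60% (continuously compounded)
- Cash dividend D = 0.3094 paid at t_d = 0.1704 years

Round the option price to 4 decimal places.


PV(D) = D * exp(-r * t_d) = 0.3094 * 0.99557940 = 0.30803227
S_0' = S_0 - PV(D) = 28.3900 - 0.30803227 = 28.08196773
d1 = (ln(S_0'/K) + (r + sigma^2/2)*T) / (sigma*sqrt(T)) = 0.78664134
d2 = d1 - sigma*sqrt(T) = 0.65164134
exp(-rT) = 0.99352108
N(-d1) = 0.21574593; N(-d2) = 0.25731629
P = K * exp(-rT) * N(-d2) - S_0' * N(-d1) = 25.6500 * 0.99352108 * 0.25731629 - 28.08196773 * 0.21574593 = 0.4988

Answer: Price = 0.4988


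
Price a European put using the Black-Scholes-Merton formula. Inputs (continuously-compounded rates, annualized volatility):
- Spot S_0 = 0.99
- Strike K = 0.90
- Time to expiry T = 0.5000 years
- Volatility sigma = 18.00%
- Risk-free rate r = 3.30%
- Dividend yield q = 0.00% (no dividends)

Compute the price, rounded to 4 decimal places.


Answer: Price = 0.0124

Derivation:
d1 = (ln(S/K) + (r - q + 0.5*sigma^2) * T) / (sigma * sqrt(T)) = 0.94210335
d2 = d1 - sigma * sqrt(T) = 0.81482413
exp(-rT) = 0.98363538; exp(-qT) = 1.00000000
P = K * exp(-rT) * N(-d2) - S_0 * exp(-qT) * N(-d1)
N(-d1) = 0.17306987; N(-d2) = 0.20758649
P = 0.9000 * 0.98363538 * 0.20758649 - 0.9900 * 1.00000000 * 0.17306987 = 0.0124


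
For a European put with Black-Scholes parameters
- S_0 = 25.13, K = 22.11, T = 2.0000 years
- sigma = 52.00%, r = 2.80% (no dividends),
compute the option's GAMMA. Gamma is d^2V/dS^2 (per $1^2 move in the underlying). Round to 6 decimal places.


Answer: Gamma = 0.017835

Derivation:
d1 = 0.6179465404; d2 = -0.1174445120
phi(d1) = 0.3296026317; exp(-qT) = 1.0000000000; exp(-rT) = 0.9455391359
Gamma = exp(-qT) * phi(d1) / (S * sigma * sqrt(T)) = 1.0000000000 * 0.3296026317 / (25.1300 * 0.5200 * 1.4142135624) = 0.017835


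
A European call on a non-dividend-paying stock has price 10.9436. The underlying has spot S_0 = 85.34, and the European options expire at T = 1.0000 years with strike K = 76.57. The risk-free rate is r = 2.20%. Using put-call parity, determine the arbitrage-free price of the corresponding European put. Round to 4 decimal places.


Put-call parity: C - P = S_0 * exp(-qT) - K * exp(-rT).
S_0 * exp(-qT) = 85.3400 * 1.00000000 = 85.34000000
K * exp(-rT) = 76.5700 * 0.97824024 = 74.90385480
P = C - S*exp(-qT) + K*exp(-rT)
P = 10.9436 - 85.34000000 + 74.90385480 = 0.5075

Answer: Put price = 0.5075


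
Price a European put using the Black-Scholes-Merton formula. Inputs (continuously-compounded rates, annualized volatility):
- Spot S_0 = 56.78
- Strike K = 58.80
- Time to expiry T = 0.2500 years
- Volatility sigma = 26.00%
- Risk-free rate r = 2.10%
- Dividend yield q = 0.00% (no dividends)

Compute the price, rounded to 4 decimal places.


Answer: Price = 3.9206

Derivation:
d1 = (ln(S/K) + (r - q + 0.5*sigma^2) * T) / (sigma * sqrt(T)) = -0.16352080
d2 = d1 - sigma * sqrt(T) = -0.29352080
exp(-rT) = 0.99476376; exp(-qT) = 1.00000000
P = K * exp(-rT) * N(-d2) - S_0 * exp(-qT) * N(-d1)
N(-d1) = 0.56494580; N(-d2) = 0.61543795
P = 58.8000 * 0.99476376 * 0.61543795 - 56.7800 * 1.00000000 * 0.56494580 = 3.9206


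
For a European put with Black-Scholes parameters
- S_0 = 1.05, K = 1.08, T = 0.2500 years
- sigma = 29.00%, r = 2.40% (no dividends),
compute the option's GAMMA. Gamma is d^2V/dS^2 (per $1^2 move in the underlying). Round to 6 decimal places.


d1 = -0.0804025998; d2 = -0.2254025998
phi(d1) = 0.3976548654; exp(-qT) = 1.0000000000; exp(-rT) = 0.9940179641
Gamma = exp(-qT) * phi(d1) / (S * sigma * sqrt(T)) = 1.0000000000 * 0.3976548654 / (1.0500 * 0.2900 * 0.5000000000) = 2.611855

Answer: Gamma = 2.611855


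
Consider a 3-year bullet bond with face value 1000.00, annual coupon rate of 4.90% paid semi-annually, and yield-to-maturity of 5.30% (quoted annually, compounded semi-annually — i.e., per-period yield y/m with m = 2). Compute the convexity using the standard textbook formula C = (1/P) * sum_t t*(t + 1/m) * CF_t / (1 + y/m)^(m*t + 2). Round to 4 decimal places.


Answer: Convexity = 9.1937

Derivation:
Coupon per period c = face * coupon_rate / m = 24.500000
Periods per year m = 2; per-period yield y/m = 0.026500
Number of cashflows N = 6
Cashflows (t years, CF_t, discount factor 1/(1+y/m)^(m*t), PV):
  t = 0.5000: CF_t = 24.500000, DF = 0.974184, PV = 23.867511
  t = 1.0000: CF_t = 24.500000, DF = 0.949035, PV = 23.251350
  t = 1.5000: CF_t = 24.500000, DF = 0.924535, PV = 22.651096
  t = 2.0000: CF_t = 24.500000, DF = 0.900667, PV = 22.066338
  t = 2.5000: CF_t = 24.500000, DF = 0.877415, PV = 21.496676
  t = 3.0000: CF_t = 1024.500000, DF = 0.854764, PV = 875.705829
Price P = sum_t PV_t = 989.038801
Convexity numerator sum_t t*(t + 1/m) * CF_t / (1+y/m)^(m*t + 2):
  t = 0.5000: term = 11.325548
  t = 1.0000: term = 33.099507
  t = 1.5000: term = 64.490029
  t = 2.0000: term = 104.708603
  t = 2.5000: term = 153.008188
  t = 3.0000: term = 8726.289807
Convexity = (1/P) * sum = 9092.921682 / 989.038801 = 9.193696


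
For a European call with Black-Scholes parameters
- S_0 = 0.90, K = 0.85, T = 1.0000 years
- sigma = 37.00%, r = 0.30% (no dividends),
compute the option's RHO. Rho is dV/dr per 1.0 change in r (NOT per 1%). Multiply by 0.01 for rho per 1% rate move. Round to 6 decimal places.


d1 = 0.3475903077; d2 = -0.0224096923
phi(d1) = 0.3755558649; exp(-qT) = 1.0000000000; exp(-rT) = 0.9970044955
N(d2) = 0.4910605745
Rho = K*T*exp(-rT)*N(d2) = 0.8500 * 1.0000 * 0.9970044955 * 0.4910605745 = 0.416151

Answer: Rho = 0.416151


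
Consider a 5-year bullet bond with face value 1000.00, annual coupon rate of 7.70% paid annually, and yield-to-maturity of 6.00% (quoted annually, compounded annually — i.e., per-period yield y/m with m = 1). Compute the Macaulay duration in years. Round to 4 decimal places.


Answer: Macaulay duration = 4.3594 years

Derivation:
Coupon per period c = face * coupon_rate / m = 77.000000
Periods per year m = 1; per-period yield y/m = 0.060000
Number of cashflows N = 5
Cashflows (t years, CF_t, discount factor 1/(1+y/m)^(m*t), PV):
  t = 1.0000: CF_t = 77.000000, DF = 0.943396, PV = 72.641509
  t = 2.0000: CF_t = 77.000000, DF = 0.889996, PV = 68.529726
  t = 3.0000: CF_t = 77.000000, DF = 0.839619, PV = 64.650685
  t = 4.0000: CF_t = 77.000000, DF = 0.792094, PV = 60.991212
  t = 5.0000: CF_t = 1077.000000, DF = 0.747258, PV = 804.797052
Price P = sum_t PV_t = 1071.610184
Macaulay numerator sum_t t * PV_t:
  t * PV_t at t = 1.0000: 72.641509
  t * PV_t at t = 2.0000: 137.059452
  t * PV_t at t = 3.0000: 193.952054
  t * PV_t at t = 4.0000: 243.964848
  t * PV_t at t = 5.0000: 4023.985261
Macaulay duration D = (sum_t t * PV_t) / P = 4671.603125 / 1071.610184 = 4.359424


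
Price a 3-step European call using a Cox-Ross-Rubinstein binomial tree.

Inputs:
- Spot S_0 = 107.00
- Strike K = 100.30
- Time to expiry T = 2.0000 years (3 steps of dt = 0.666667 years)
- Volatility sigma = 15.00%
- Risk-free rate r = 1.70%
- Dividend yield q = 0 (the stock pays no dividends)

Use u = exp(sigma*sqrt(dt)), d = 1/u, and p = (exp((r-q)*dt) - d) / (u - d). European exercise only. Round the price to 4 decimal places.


dt = T/N = 0.666667
u = exp(sigma*sqrt(dt)) = 1.130290; d = 1/u = 0.884728
p = (exp((r-q)*dt) - d) / (u - d) = 0.515835
Discount per step: exp(-r*dt) = 0.988731
Stock lattice S(k, i) with i counting down-moves:
  k=0: S(0,0) = 107.0000
  k=1: S(1,0) = 120.9411; S(1,1) = 94.6659
  k=2: S(2,0) = 136.6985; S(2,1) = 107.0000; S(2,2) = 83.7537
  k=3: S(3,0) = 154.5090; S(3,1) = 120.9411; S(3,2) = 94.6659; S(3,3) = 74.0992
Terminal payoffs V(N, i) = max(S_T - K, 0):
  V(3,0) = 54.208992; V(3,1) = 20.641060; V(3,2) = 0.000000; V(3,3) = 0.000000
Backward induction: V(k, i) = exp(-r*dt) * [p * V(k+1, i) + (1-p) * V(k+1, i+1)].
  V(2,0) = exp(-r*dt) * [p*54.208992 + (1-p)*20.641060] = 37.528821
  V(2,1) = exp(-r*dt) * [p*20.641060 + (1-p)*0.000000] = 10.527388
  V(2,2) = exp(-r*dt) * [p*0.000000 + (1-p)*0.000000] = 0.000000
  V(1,0) = exp(-r*dt) * [p*37.528821 + (1-p)*10.527388] = 24.180067
  V(1,1) = exp(-r*dt) * [p*10.527388 + (1-p)*0.000000] = 5.369196
  V(0,0) = exp(-r*dt) * [p*24.180067 + (1-p)*5.369196] = 14.902640

Answer: Price = V(0,0) = 14.9026


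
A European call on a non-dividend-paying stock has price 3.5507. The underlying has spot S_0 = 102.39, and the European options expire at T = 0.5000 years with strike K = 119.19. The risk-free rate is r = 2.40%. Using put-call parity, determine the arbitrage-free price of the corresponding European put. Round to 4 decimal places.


Answer: Put price = 18.9290

Derivation:
Put-call parity: C - P = S_0 * exp(-qT) - K * exp(-rT).
S_0 * exp(-qT) = 102.3900 * 1.00000000 = 102.39000000
K * exp(-rT) = 119.1900 * 0.98807171 = 117.76826746
P = C - S*exp(-qT) + K*exp(-rT)
P = 3.5507 - 102.39000000 + 117.76826746 = 18.9290


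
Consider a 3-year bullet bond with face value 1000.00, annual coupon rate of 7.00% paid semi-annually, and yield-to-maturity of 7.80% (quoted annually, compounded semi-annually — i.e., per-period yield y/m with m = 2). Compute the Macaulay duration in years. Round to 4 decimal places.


Answer: Macaulay duration = 2.7545 years

Derivation:
Coupon per period c = face * coupon_rate / m = 35.000000
Periods per year m = 2; per-period yield y/m = 0.039000
Number of cashflows N = 6
Cashflows (t years, CF_t, discount factor 1/(1+y/m)^(m*t), PV):
  t = 0.5000: CF_t = 35.000000, DF = 0.962464, PV = 33.686237
  t = 1.0000: CF_t = 35.000000, DF = 0.926337, PV = 32.421787
  t = 1.5000: CF_t = 35.000000, DF = 0.891566, PV = 31.204800
  t = 2.0000: CF_t = 35.000000, DF = 0.858100, PV = 30.033494
  t = 2.5000: CF_t = 35.000000, DF = 0.825890, PV = 28.906154
  t = 3.0000: CF_t = 1035.000000, DF = 0.794889, PV = 822.710546
Price P = sum_t PV_t = 978.963017
Macaulay numerator sum_t t * PV_t:
  t * PV_t at t = 0.5000: 16.843118
  t * PV_t at t = 1.0000: 32.421787
  t * PV_t at t = 1.5000: 46.807200
  t * PV_t at t = 2.0000: 60.066987
  t * PV_t at t = 2.5000: 72.265384
  t * PV_t at t = 3.0000: 2468.131638
Macaulay duration D = (sum_t t * PV_t) / P = 2696.536115 / 978.963017 = 2.754482


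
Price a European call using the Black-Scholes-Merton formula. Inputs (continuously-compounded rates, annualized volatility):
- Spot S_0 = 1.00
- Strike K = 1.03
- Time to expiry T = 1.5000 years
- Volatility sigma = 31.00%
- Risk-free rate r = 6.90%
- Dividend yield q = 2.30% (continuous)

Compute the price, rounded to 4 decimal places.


Answer: Price = 0.1621

Derivation:
d1 = (ln(S/K) + (r - q + 0.5*sigma^2) * T) / (sigma * sqrt(T)) = 0.29371805
d2 = d1 - sigma * sqrt(T) = -0.08595286
exp(-rT) = 0.90167602; exp(-qT) = 0.96608834
C = S_0 * exp(-qT) * N(d1) - K * exp(-rT) * N(d2)
N(d1) = 0.61551332; N(d2) = 0.46575194
C = 1.0000 * 0.96608834 * 0.61551332 - 1.0300 * 0.90167602 * 0.46575194 = 0.1621


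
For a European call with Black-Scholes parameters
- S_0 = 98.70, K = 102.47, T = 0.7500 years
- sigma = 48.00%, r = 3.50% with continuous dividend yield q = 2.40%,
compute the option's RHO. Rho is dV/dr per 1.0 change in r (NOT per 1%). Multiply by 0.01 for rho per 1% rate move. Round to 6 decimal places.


d1 = 0.1375173132; d2 = -0.2781748806
phi(d1) = 0.3951878573; exp(-qT) = 0.9821610324; exp(-rT) = 0.9740915363
N(d2) = 0.3904390583
Rho = K*T*exp(-rT)*N(d2) = 102.4700 * 0.7500 * 0.9740915363 * 0.3904390583 = 29.228803

Answer: Rho = 29.228803


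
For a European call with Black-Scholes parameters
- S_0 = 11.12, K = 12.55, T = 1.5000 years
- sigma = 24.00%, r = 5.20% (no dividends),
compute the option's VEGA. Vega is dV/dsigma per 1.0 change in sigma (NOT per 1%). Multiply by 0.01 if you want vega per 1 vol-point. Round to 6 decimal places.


Answer: Vega = 5.433258

Derivation:
d1 = 0.0007641838; d2 = -0.2931745853
phi(d1) = 0.3989421639; exp(-qT) = 1.0000000000; exp(-rT) = 0.9249644265
Vega = S * exp(-qT) * phi(d1) * sqrt(T) = 11.1200 * 1.0000000000 * 0.3989421639 * 1.2247448714 = 5.433258


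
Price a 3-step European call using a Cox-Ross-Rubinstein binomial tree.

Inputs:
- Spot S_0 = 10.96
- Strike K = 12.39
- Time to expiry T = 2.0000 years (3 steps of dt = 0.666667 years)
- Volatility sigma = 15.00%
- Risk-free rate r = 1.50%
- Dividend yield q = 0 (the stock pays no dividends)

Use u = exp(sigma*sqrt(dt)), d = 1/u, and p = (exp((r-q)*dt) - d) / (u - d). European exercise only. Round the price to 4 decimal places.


dt = T/N = 0.666667
u = exp(sigma*sqrt(dt)) = 1.130290; d = 1/u = 0.884728
p = (exp((r-q)*dt) - d) / (u - d) = 0.510347
Discount per step: exp(-r*dt) = 0.990050
Stock lattice S(k, i) with i counting down-moves:
  k=0: S(0,0) = 10.9600
  k=1: S(1,0) = 12.3880; S(1,1) = 9.6966
  k=2: S(2,0) = 14.0020; S(2,1) = 10.9600; S(2,2) = 8.5789
  k=3: S(3,0) = 15.8263; S(3,1) = 12.3880; S(3,2) = 9.6966; S(3,3) = 7.5900
Terminal payoffs V(N, i) = max(S_T - K, 0):
  V(3,0) = 3.436342; V(3,1) = 0.000000; V(3,2) = 0.000000; V(3,3) = 0.000000
Backward induction: V(k, i) = exp(-r*dt) * [p * V(k+1, i) + (1-p) * V(k+1, i+1)].
  V(2,0) = exp(-r*dt) * [p*3.436342 + (1-p)*0.000000] = 1.736276
  V(2,1) = exp(-r*dt) * [p*0.000000 + (1-p)*0.000000] = 0.000000
  V(2,2) = exp(-r*dt) * [p*0.000000 + (1-p)*0.000000] = 0.000000
  V(1,0) = exp(-r*dt) * [p*1.736276 + (1-p)*0.000000] = 0.877286
  V(1,1) = exp(-r*dt) * [p*0.000000 + (1-p)*0.000000] = 0.000000
  V(0,0) = exp(-r*dt) * [p*0.877286 + (1-p)*0.000000] = 0.443265

Answer: Price = V(0,0) = 0.4433


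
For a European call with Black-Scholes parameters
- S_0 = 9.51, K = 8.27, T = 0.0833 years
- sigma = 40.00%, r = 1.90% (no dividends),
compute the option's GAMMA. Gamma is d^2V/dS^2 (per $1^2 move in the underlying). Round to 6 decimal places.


d1 = 1.2815934755; d2 = 1.1661465180
phi(d1) = 0.1754889061; exp(-qT) = 1.0000000000; exp(-rT) = 0.9984185518
Gamma = exp(-qT) * phi(d1) / (S * sigma * sqrt(T)) = 1.0000000000 * 0.1754889061 / (9.5100 * 0.4000 * 0.2886173938) = 0.159840

Answer: Gamma = 0.159840


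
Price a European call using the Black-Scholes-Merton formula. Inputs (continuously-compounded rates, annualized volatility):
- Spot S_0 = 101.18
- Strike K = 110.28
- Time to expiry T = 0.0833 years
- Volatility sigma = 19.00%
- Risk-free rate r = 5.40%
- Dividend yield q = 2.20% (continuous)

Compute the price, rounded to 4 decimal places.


d1 = (ln(S/K) + (r - q + 0.5*sigma^2) * T) / (sigma * sqrt(T)) = -1.49446280
d2 = d1 - sigma * sqrt(T) = -1.54930011
exp(-rT) = 0.99551190; exp(-qT) = 0.99816908
C = S_0 * exp(-qT) * N(d1) - K * exp(-rT) * N(d2)
N(d1) = 0.06752735; N(d2) = 0.06065480
C = 101.1800 * 0.99816908 * 0.06752735 - 110.2800 * 0.99551190 * 0.06065480 = 0.1609

Answer: Price = 0.1609


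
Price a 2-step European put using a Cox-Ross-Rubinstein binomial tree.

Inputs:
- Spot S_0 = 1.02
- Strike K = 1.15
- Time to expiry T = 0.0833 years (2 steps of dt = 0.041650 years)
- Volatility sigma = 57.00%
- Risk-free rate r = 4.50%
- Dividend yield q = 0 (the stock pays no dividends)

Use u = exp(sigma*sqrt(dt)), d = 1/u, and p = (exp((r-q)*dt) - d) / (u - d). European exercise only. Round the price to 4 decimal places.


Answer: Price = V(0,0) = 0.1571

Derivation:
dt = T/N = 0.041650
u = exp(sigma*sqrt(dt)) = 1.123364; d = 1/u = 0.890184
p = (exp((r-q)*dt) - d) / (u - d) = 0.478996
Discount per step: exp(-r*dt) = 0.998128
Stock lattice S(k, i) with i counting down-moves:
  k=0: S(0,0) = 1.0200
  k=1: S(1,0) = 1.1458; S(1,1) = 0.9080
  k=2: S(2,0) = 1.2872; S(2,1) = 1.0200; S(2,2) = 0.8083
Terminal payoffs V(N, i) = max(K - S_T, 0):
  V(2,0) = 0.000000; V(2,1) = 0.130000; V(2,2) = 0.341725
Backward induction: V(k, i) = exp(-r*dt) * [p * V(k+1, i) + (1-p) * V(k+1, i+1)].
  V(1,0) = exp(-r*dt) * [p*0.000000 + (1-p)*0.130000] = 0.067604
  V(1,1) = exp(-r*dt) * [p*0.130000 + (1-p)*0.341725] = 0.239859
  V(0,0) = exp(-r*dt) * [p*0.067604 + (1-p)*0.239859] = 0.157055


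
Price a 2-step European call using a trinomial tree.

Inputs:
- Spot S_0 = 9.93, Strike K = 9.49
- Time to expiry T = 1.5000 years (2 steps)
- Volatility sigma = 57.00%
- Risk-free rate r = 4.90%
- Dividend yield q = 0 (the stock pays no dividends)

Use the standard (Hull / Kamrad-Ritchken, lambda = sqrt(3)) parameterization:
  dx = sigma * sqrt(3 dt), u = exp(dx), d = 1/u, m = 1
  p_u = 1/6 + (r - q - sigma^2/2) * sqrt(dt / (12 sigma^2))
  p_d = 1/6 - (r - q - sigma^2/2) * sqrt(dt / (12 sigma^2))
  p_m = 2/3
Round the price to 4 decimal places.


dt = T/N = 0.750000; dx = sigma*sqrt(3*dt) = 0.855000
u = exp(dx) = 2.351374; d = 1/u = 0.425283
p_u = 0.116908, p_m = 0.666667, p_d = 0.216425
Discount per step: exp(-r*dt) = 0.963917
Stock lattice S(k, j) with j the centered position index:
  k=0: S(0,+0) = 9.9300
  k=1: S(1,-1) = 4.2231; S(1,+0) = 9.9300; S(1,+1) = 23.3491
  k=2: S(2,-2) = 1.7960; S(2,-1) = 4.2231; S(2,+0) = 9.9300; S(2,+1) = 23.3491; S(2,+2) = 54.9026
Terminal payoffs V(N, j) = max(S_T - K, 0):
  V(2,-2) = 0.000000; V(2,-1) = 0.000000; V(2,+0) = 0.440000; V(2,+1) = 13.859148; V(2,+2) = 45.412587
Backward induction: V(k, j) = exp(-r*dt) * [p_u * V(k+1, j+1) + p_m * V(k+1, j) + p_d * V(k+1, j-1)]
  V(1,-1) = exp(-r*dt) * [p_u*0.440000 + p_m*0.000000 + p_d*0.000000] = 0.049583
  V(1,+0) = exp(-r*dt) * [p_u*13.859148 + p_m*0.440000 + p_d*0.000000] = 1.844530
  V(1,+1) = exp(-r*dt) * [p_u*45.412587 + p_m*13.859148 + p_d*0.440000] = 14.115360
  V(0,+0) = exp(-r*dt) * [p_u*14.115360 + p_m*1.844530 + p_d*0.049583] = 2.786313

Answer: Price = V(0,0) = 2.7863


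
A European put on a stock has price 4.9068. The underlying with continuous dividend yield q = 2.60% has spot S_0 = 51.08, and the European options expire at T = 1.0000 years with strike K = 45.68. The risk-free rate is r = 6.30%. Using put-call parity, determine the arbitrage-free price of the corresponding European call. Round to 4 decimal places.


Answer: Call price = 11.7849

Derivation:
Put-call parity: C - P = S_0 * exp(-qT) - K * exp(-rT).
S_0 * exp(-qT) = 51.0800 * 0.97433509 = 49.76903638
K * exp(-rT) = 45.6800 * 0.93894347 = 42.89093788
C = P + S*exp(-qT) - K*exp(-rT)
C = 4.9068 + 49.76903638 - 42.89093788 = 11.7849


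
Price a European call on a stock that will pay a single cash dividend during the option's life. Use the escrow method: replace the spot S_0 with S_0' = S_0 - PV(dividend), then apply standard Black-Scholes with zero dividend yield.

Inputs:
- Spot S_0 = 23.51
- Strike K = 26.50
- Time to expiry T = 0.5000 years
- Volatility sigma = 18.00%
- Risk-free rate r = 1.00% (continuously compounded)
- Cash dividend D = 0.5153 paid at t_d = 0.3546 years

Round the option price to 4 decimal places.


PV(D) = D * exp(-r * t_d) = 0.5153 * 0.99646028 = 0.51347598
S_0' = S_0 - PV(D) = 23.5100 - 0.51347598 = 22.99652402
d1 = (ln(S_0'/K) + (r + sigma^2/2)*T) / (sigma*sqrt(T)) = -1.01117572
d2 = d1 - sigma*sqrt(T) = -1.13845495
exp(-rT) = 0.99501248
N(d1) = 0.15596617; N(d2) = 0.12746528
C = S_0' * N(d1) - K * exp(-rT) * N(d2) = 22.99652402 * 0.15596617 - 26.5000 * 0.99501248 * 0.12746528 = 0.2257

Answer: Price = 0.2257


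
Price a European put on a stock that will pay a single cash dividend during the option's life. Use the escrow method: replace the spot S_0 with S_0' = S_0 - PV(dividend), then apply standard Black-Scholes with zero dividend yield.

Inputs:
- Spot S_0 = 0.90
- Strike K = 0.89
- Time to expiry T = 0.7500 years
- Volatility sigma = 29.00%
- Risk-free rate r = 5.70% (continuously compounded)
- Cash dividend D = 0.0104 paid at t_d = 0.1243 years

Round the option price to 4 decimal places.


Answer: Price = 0.0698

Derivation:
PV(D) = D * exp(-r * t_d) = 0.0104 * 0.99293994 = 0.01032658
S_0' = S_0 - PV(D) = 0.9000 - 0.01032658 = 0.88967342
d1 = (ln(S_0'/K) + (r + sigma^2/2)*T) / (sigma*sqrt(T)) = 0.29433115
d2 = d1 - sigma*sqrt(T) = 0.04318379
exp(-rT) = 0.95815090
N(-d1) = 0.38425244; N(-d2) = 0.48277752
P = K * exp(-rT) * N(-d2) - S_0' * N(-d1) = 0.8900 * 0.95815090 * 0.48277752 - 0.88967342 * 0.38425244 = 0.0698


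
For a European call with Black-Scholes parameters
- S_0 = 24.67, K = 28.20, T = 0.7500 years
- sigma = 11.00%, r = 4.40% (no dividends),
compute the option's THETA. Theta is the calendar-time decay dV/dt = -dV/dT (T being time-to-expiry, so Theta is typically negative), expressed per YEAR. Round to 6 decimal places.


d1 = -1.0098018643; d2 = -1.1050646587
phi(d1) = 0.2395990361; exp(-qT) = 1.0000000000; exp(-rT) = 0.9675385596
Theta = -S*exp(-qT)*phi(d1)*sigma/(2*sqrt(T)) - r*K*exp(-rT)*N(d2) + q*S*exp(-qT)*N(d1)
N(d1) = 0.1562951134; N(d2) = 0.1345657865; sqrt(T) = 0.8660254038
Term 1 = -24.6700 * 1.0000000000 * 0.2395990361 * 0.1100 / (2 * 0.8660254038) = -0.3753930897
Term 2 = -0.0440 * 28.2000 * 0.9675385596 * 0.1345657865 = -0.1615491662
Term 3 = 0 (no dividend yield, q = 0)
Theta = -0.3753930897 + (-0.1615491662) + (0.0000000000) = -0.536942

Answer: Theta = -0.536942


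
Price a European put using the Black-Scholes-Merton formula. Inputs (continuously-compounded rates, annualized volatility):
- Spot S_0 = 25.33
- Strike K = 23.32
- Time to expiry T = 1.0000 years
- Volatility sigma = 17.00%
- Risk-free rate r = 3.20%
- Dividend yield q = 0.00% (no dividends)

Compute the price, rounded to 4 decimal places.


d1 = (ln(S/K) + (r - q + 0.5*sigma^2) * T) / (sigma * sqrt(T)) = 0.75957707
d2 = d1 - sigma * sqrt(T) = 0.58957707
exp(-rT) = 0.96850658; exp(-qT) = 1.00000000
P = K * exp(-rT) * N(-d2) - S_0 * exp(-qT) * N(-d1)
N(-d1) = 0.22375371; N(-d2) = 0.27773711
P = 23.3200 * 0.96850658 * 0.27773711 - 25.3300 * 1.00000000 * 0.22375371 = 0.6052

Answer: Price = 0.6052


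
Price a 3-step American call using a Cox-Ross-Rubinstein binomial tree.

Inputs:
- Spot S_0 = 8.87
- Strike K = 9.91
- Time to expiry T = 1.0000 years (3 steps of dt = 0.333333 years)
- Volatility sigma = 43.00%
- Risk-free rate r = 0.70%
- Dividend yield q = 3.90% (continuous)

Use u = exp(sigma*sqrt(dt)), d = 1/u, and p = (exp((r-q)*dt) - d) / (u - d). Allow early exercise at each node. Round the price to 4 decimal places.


Answer: Price = V(0,0) = 1.1015

Derivation:
dt = T/N = 0.333333
u = exp(sigma*sqrt(dt)) = 1.281794; d = 1/u = 0.780157
p = (exp((r-q)*dt) - d) / (u - d) = 0.417101
Discount per step: exp(-r*dt) = 0.997669
Stock lattice S(k, i) with i counting down-moves:
  k=0: S(0,0) = 8.8700
  k=1: S(1,0) = 11.3695; S(1,1) = 6.9200
  k=2: S(2,0) = 14.5734; S(2,1) = 8.8700; S(2,2) = 5.3987
  k=3: S(3,0) = 18.6801; S(3,1) = 11.3695; S(3,2) = 6.9200; S(3,3) = 4.2118
Terminal payoffs V(N, i) = max(S_T - K, 0):
  V(3,0) = 8.770060; V(3,1) = 1.459512; V(3,2) = 0.000000; V(3,3) = 0.000000
Backward induction: V(k, i) = exp(-r*dt) * [p * V(k+1, i) + (1-p) * V(k+1, i+1)]; then take max(V_cont, immediate exercise) for American.
  V(2,0) = exp(-r*dt) * [p*8.770060 + (1-p)*1.459512] = 4.498241; exercise = 4.663372; V(2,0) = max -> 4.663372
  V(2,1) = exp(-r*dt) * [p*1.459512 + (1-p)*0.000000] = 0.607345; exercise = 0.000000; V(2,1) = max -> 0.607345
  V(2,2) = exp(-r*dt) * [p*0.000000 + (1-p)*0.000000] = 0.000000; exercise = 0.000000; V(2,2) = max -> 0.000000
  V(1,0) = exp(-r*dt) * [p*4.663372 + (1-p)*0.607345] = 2.293760; exercise = 1.459512; V(1,0) = max -> 2.293760
  V(1,1) = exp(-r*dt) * [p*0.607345 + (1-p)*0.000000] = 0.252734; exercise = 0.000000; V(1,1) = max -> 0.252734
  V(0,0) = exp(-r*dt) * [p*2.293760 + (1-p)*0.252734] = 1.101475; exercise = 0.000000; V(0,0) = max -> 1.101475


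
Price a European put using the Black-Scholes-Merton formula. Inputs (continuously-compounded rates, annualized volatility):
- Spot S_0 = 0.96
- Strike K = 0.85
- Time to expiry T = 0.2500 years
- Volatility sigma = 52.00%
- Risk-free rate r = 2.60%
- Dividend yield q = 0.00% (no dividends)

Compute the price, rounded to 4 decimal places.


Answer: Price = 0.0466

Derivation:
d1 = (ln(S/K) + (r - q + 0.5*sigma^2) * T) / (sigma * sqrt(T)) = 0.62306513
d2 = d1 - sigma * sqrt(T) = 0.36306513
exp(-rT) = 0.99352108; exp(-qT) = 1.00000000
P = K * exp(-rT) * N(-d2) - S_0 * exp(-qT) * N(-d1)
N(-d1) = 0.26662086; N(-d2) = 0.35827811
P = 0.8500 * 0.99352108 * 0.35827811 - 0.9600 * 1.00000000 * 0.26662086 = 0.0466


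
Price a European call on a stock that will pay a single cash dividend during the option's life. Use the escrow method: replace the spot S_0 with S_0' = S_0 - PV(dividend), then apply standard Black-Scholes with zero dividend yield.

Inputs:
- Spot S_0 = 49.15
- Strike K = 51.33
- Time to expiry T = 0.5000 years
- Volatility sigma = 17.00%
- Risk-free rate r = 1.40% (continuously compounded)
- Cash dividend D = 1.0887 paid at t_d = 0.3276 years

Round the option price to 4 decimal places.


Answer: Price = 1.1975

Derivation:
PV(D) = D * exp(-r * t_d) = 1.0887 * 0.99542410 = 1.08371822
S_0' = S_0 - PV(D) = 49.1500 - 1.08371822 = 48.06628178
d1 = (ln(S_0'/K) + (r + sigma^2/2)*T) / (sigma*sqrt(T)) = -0.42816936
d2 = d1 - sigma*sqrt(T) = -0.54837751
exp(-rT) = 0.99302444
N(d1) = 0.33426391; N(d2) = 0.29171636
C = S_0' * N(d1) - K * exp(-rT) * N(d2) = 48.06628178 * 0.33426391 - 51.3300 * 0.99302444 * 0.29171636 = 1.1975


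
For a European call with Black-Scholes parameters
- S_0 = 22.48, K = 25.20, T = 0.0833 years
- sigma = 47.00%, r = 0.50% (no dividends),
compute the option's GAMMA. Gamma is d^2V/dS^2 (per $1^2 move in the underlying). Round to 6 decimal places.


d1 = -0.7711083633; d2 = -0.9067585384
phi(d1) = 0.2963415552; exp(-qT) = 1.0000000000; exp(-rT) = 0.9995835867
Gamma = exp(-qT) * phi(d1) / (S * sigma * sqrt(T)) = 1.0000000000 * 0.2963415552 / (22.4800 * 0.4700 * 0.2886173938) = 0.097180

Answer: Gamma = 0.097180


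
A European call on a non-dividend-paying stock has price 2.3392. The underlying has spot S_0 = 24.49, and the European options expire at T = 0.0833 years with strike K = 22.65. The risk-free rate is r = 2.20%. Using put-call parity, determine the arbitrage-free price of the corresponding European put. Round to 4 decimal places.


Answer: Put price = 0.4577

Derivation:
Put-call parity: C - P = S_0 * exp(-qT) - K * exp(-rT).
S_0 * exp(-qT) = 24.4900 * 1.00000000 = 24.49000000
K * exp(-rT) = 22.6500 * 0.99816908 = 22.60852962
P = C - S*exp(-qT) + K*exp(-rT)
P = 2.3392 - 24.49000000 + 22.60852962 = 0.4577


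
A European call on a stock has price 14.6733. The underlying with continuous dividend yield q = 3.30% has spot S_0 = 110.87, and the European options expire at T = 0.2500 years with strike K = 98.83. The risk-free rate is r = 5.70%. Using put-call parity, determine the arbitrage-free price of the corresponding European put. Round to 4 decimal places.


Answer: Put price = 2.1459

Derivation:
Put-call parity: C - P = S_0 * exp(-qT) - K * exp(-rT).
S_0 * exp(-qT) = 110.8700 * 0.99178394 = 109.95908519
K * exp(-rT) = 98.8300 * 0.98585105 = 97.43165934
P = C - S*exp(-qT) + K*exp(-rT)
P = 14.6733 - 109.95908519 + 97.43165934 = 2.1459


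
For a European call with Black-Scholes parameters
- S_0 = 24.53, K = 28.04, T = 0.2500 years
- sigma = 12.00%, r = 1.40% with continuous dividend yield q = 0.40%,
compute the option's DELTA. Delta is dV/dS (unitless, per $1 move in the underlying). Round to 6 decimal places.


d1 = -2.1572533983; d2 = -2.2172533983
phi(d1) = 0.0389370264; exp(-qT) = 0.9990004998; exp(-rT) = 0.9965061179
N(d1) = 0.0154929629
Delta = exp(-qT) * N(d1) = 0.9990004998 * 0.0154929629 = 0.015477

Answer: Delta = 0.015477


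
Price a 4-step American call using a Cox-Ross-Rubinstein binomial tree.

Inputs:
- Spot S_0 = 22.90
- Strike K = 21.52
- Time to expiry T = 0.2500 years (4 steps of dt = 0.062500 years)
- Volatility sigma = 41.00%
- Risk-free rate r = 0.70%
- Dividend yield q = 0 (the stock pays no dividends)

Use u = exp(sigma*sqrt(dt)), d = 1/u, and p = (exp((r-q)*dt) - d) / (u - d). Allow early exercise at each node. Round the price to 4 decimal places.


dt = T/N = 0.062500
u = exp(sigma*sqrt(dt)) = 1.107937; d = 1/u = 0.902578
p = (exp((r-q)*dt) - d) / (u - d) = 0.476528
Discount per step: exp(-r*dt) = 0.999563
Stock lattice S(k, i) with i counting down-moves:
  k=0: S(0,0) = 22.9000
  k=1: S(1,0) = 25.3718; S(1,1) = 20.6690
  k=2: S(2,0) = 28.1103; S(2,1) = 22.9000; S(2,2) = 18.6554
  k=3: S(3,0) = 31.1445; S(3,1) = 25.3718; S(3,2) = 20.6690; S(3,3) = 16.8380
  k=4: S(4,0) = 34.5061; S(4,1) = 28.1103; S(4,2) = 22.9000; S(4,3) = 18.6554; S(4,4) = 15.1976
Terminal payoffs V(N, i) = max(S_T - K, 0):
  V(4,0) = 12.986127; V(4,1) = 6.590324; V(4,2) = 1.380000; V(4,3) = 0.000000; V(4,4) = 0.000000
Backward induction: V(k, i) = exp(-r*dt) * [p * V(k+1, i) + (1-p) * V(k+1, i+1)]; then take max(V_cont, immediate exercise) for American.
  V(3,0) = exp(-r*dt) * [p*12.986127 + (1-p)*6.590324] = 9.633889; exercise = 9.624477; V(3,0) = max -> 9.633889
  V(3,1) = exp(-r*dt) * [p*6.590324 + (1-p)*1.380000] = 3.861177; exercise = 3.851764; V(3,1) = max -> 3.861177
  V(3,2) = exp(-r*dt) * [p*1.380000 + (1-p)*0.000000] = 0.657321; exercise = 0.000000; V(3,2) = max -> 0.657321
  V(3,3) = exp(-r*dt) * [p*0.000000 + (1-p)*0.000000] = 0.000000; exercise = 0.000000; V(3,3) = max -> 0.000000
  V(2,0) = exp(-r*dt) * [p*9.633889 + (1-p)*3.861177] = 6.609146; exercise = 6.590324; V(2,0) = max -> 6.609146
  V(2,1) = exp(-r*dt) * [p*3.861177 + (1-p)*0.657321] = 2.183094; exercise = 1.380000; V(2,1) = max -> 2.183094
  V(2,2) = exp(-r*dt) * [p*0.657321 + (1-p)*0.000000] = 0.313095; exercise = 0.000000; V(2,2) = max -> 0.313095
  V(1,0) = exp(-r*dt) * [p*6.609146 + (1-p)*2.183094] = 4.290355; exercise = 3.851764; V(1,0) = max -> 4.290355
  V(1,1) = exp(-r*dt) * [p*2.183094 + (1-p)*0.313095] = 1.203676; exercise = 0.000000; V(1,1) = max -> 1.203676
  V(0,0) = exp(-r*dt) * [p*4.290355 + (1-p)*1.203676] = 2.673396; exercise = 1.380000; V(0,0) = max -> 2.673396

Answer: Price = V(0,0) = 2.6734


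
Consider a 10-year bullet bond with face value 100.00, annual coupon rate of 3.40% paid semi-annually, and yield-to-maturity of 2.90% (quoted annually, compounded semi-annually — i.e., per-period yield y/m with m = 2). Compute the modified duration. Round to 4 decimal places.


Coupon per period c = face * coupon_rate / m = 1.700000
Periods per year m = 2; per-period yield y/m = 0.014500
Number of cashflows N = 20
Cashflows (t years, CF_t, discount factor 1/(1+y/m)^(m*t), PV):
  t = 0.5000: CF_t = 1.700000, DF = 0.985707, PV = 1.675702
  t = 1.0000: CF_t = 1.700000, DF = 0.971619, PV = 1.651752
  t = 1.5000: CF_t = 1.700000, DF = 0.957732, PV = 1.628144
  t = 2.0000: CF_t = 1.700000, DF = 0.944043, PV = 1.604873
  t = 2.5000: CF_t = 1.700000, DF = 0.930550, PV = 1.581935
  t = 3.0000: CF_t = 1.700000, DF = 0.917250, PV = 1.559325
  t = 3.5000: CF_t = 1.700000, DF = 0.904140, PV = 1.537038
  t = 4.0000: CF_t = 1.700000, DF = 0.891217, PV = 1.515069
  t = 4.5000: CF_t = 1.700000, DF = 0.878479, PV = 1.493415
  t = 5.0000: CF_t = 1.700000, DF = 0.865923, PV = 1.472070
  t = 5.5000: CF_t = 1.700000, DF = 0.853547, PV = 1.451030
  t = 6.0000: CF_t = 1.700000, DF = 0.841347, PV = 1.430291
  t = 6.5000: CF_t = 1.700000, DF = 0.829322, PV = 1.409848
  t = 7.0000: CF_t = 1.700000, DF = 0.817469, PV = 1.389697
  t = 7.5000: CF_t = 1.700000, DF = 0.805785, PV = 1.369835
  t = 8.0000: CF_t = 1.700000, DF = 0.794268, PV = 1.350256
  t = 8.5000: CF_t = 1.700000, DF = 0.782916, PV = 1.330957
  t = 9.0000: CF_t = 1.700000, DF = 0.771726, PV = 1.311934
  t = 9.5000: CF_t = 1.700000, DF = 0.760696, PV = 1.293183
  t = 10.0000: CF_t = 101.700000, DF = 0.749823, PV = 76.257037
Price P = sum_t PV_t = 104.313390
First compute Macaulay numerator sum_t t * PV_t:
  t * PV_t at t = 0.5000: 0.837851
  t * PV_t at t = 1.0000: 1.651752
  t * PV_t at t = 1.5000: 2.442216
  t * PV_t at t = 2.0000: 3.209746
  t * PV_t at t = 2.5000: 3.954838
  t * PV_t at t = 3.0000: 4.677975
  t * PV_t at t = 3.5000: 5.379632
  t * PV_t at t = 4.0000: 6.060277
  t * PV_t at t = 4.5000: 6.720367
  t * PV_t at t = 5.0000: 7.360349
  t * PV_t at t = 5.5000: 7.980664
  t * PV_t at t = 6.0000: 8.581744
  t * PV_t at t = 6.5000: 9.164011
  t * PV_t at t = 7.0000: 9.727881
  t * PV_t at t = 7.5000: 10.273760
  t * PV_t at t = 8.0000: 10.802048
  t * PV_t at t = 8.5000: 11.313135
  t * PV_t at t = 9.0000: 11.807406
  t * PV_t at t = 9.5000: 12.285237
  t * PV_t at t = 10.0000: 762.570368
Macaulay duration D = 896.801258 / 104.313390 = 8.597183
Modified duration = D / (1 + y/m) = 8.597183 / (1 + 0.014500) = 8.474305

Answer: Modified duration = 8.4743


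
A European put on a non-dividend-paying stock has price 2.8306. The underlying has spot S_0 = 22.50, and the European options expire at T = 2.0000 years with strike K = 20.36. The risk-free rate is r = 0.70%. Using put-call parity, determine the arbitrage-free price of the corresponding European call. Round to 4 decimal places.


Answer: Call price = 5.2537

Derivation:
Put-call parity: C - P = S_0 * exp(-qT) - K * exp(-rT).
S_0 * exp(-qT) = 22.5000 * 1.00000000 = 22.50000000
K * exp(-rT) = 20.3600 * 0.98609754 = 20.07694600
C = P + S*exp(-qT) - K*exp(-rT)
C = 2.8306 + 22.50000000 - 20.07694600 = 5.2537


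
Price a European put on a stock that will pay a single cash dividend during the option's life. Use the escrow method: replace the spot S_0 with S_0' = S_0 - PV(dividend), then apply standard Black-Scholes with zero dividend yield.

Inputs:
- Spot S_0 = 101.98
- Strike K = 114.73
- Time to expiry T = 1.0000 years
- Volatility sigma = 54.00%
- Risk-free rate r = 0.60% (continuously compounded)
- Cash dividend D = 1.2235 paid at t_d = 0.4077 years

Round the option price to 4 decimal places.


PV(D) = D * exp(-r * t_d) = 1.2235 * 0.99755679 = 1.22051073
S_0' = S_0 - PV(D) = 101.9800 - 1.22051073 = 100.75948927
d1 = (ln(S_0'/K) + (r + sigma^2/2)*T) / (sigma*sqrt(T)) = 0.04065711
d2 = d1 - sigma*sqrt(T) = -0.49934289
exp(-rT) = 0.99401796
N(-d1) = 0.48378463; N(-d2) = 0.69123108
P = K * exp(-rT) * N(-d2) - S_0' * N(-d1) = 114.7300 * 0.99401796 * 0.69123108 - 100.75948927 * 0.48378463 = 30.0846

Answer: Price = 30.0846


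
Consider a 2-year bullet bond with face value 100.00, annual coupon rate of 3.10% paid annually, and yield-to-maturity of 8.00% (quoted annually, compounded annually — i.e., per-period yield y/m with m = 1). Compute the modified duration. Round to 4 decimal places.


Answer: Modified duration = 1.8227

Derivation:
Coupon per period c = face * coupon_rate / m = 3.100000
Periods per year m = 1; per-period yield y/m = 0.080000
Number of cashflows N = 2
Cashflows (t years, CF_t, discount factor 1/(1+y/m)^(m*t), PV):
  t = 1.0000: CF_t = 3.100000, DF = 0.925926, PV = 2.870370
  t = 2.0000: CF_t = 103.100000, DF = 0.857339, PV = 88.391632
Price P = sum_t PV_t = 91.262003
First compute Macaulay numerator sum_t t * PV_t:
  t * PV_t at t = 1.0000: 2.870370
  t * PV_t at t = 2.0000: 176.783265
Macaulay duration D = 179.653635 / 91.262003 = 1.968548
Modified duration = D / (1 + y/m) = 1.968548 / (1 + 0.080000) = 1.822730


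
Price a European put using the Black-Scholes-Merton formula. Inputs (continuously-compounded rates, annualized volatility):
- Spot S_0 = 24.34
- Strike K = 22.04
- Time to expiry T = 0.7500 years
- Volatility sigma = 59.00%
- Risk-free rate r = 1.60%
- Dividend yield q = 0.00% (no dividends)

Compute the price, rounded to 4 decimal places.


Answer: Price = 3.4755

Derivation:
d1 = (ln(S/K) + (r - q + 0.5*sigma^2) * T) / (sigma * sqrt(T)) = 0.47323073
d2 = d1 - sigma * sqrt(T) = -0.03772426
exp(-rT) = 0.98807171; exp(-qT) = 1.00000000
P = K * exp(-rT) * N(-d2) - S_0 * exp(-qT) * N(-d1)
N(-d1) = 0.31802429; N(-d2) = 0.51504623
P = 22.0400 * 0.98807171 * 0.51504623 - 24.3400 * 1.00000000 * 0.31802429 = 3.4755


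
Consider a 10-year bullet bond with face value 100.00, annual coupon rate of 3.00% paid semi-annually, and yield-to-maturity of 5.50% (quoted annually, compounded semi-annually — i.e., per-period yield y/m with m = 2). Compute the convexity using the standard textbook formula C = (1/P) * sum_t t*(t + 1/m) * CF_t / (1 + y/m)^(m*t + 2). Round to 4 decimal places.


Answer: Convexity = 80.3878

Derivation:
Coupon per period c = face * coupon_rate / m = 1.500000
Periods per year m = 2; per-period yield y/m = 0.027500
Number of cashflows N = 20
Cashflows (t years, CF_t, discount factor 1/(1+y/m)^(m*t), PV):
  t = 0.5000: CF_t = 1.500000, DF = 0.973236, PV = 1.459854
  t = 1.0000: CF_t = 1.500000, DF = 0.947188, PV = 1.420782
  t = 1.5000: CF_t = 1.500000, DF = 0.921838, PV = 1.382757
  t = 2.0000: CF_t = 1.500000, DF = 0.897166, PV = 1.345749
  t = 2.5000: CF_t = 1.500000, DF = 0.873154, PV = 1.309731
  t = 3.0000: CF_t = 1.500000, DF = 0.849785, PV = 1.274677
  t = 3.5000: CF_t = 1.500000, DF = 0.827041, PV = 1.240562
  t = 4.0000: CF_t = 1.500000, DF = 0.804906, PV = 1.207360
  t = 4.5000: CF_t = 1.500000, DF = 0.783364, PV = 1.175046
  t = 5.0000: CF_t = 1.500000, DF = 0.762398, PV = 1.143597
  t = 5.5000: CF_t = 1.500000, DF = 0.741993, PV = 1.112990
  t = 6.0000: CF_t = 1.500000, DF = 0.722134, PV = 1.083202
  t = 6.5000: CF_t = 1.500000, DF = 0.702807, PV = 1.054211
  t = 7.0000: CF_t = 1.500000, DF = 0.683997, PV = 1.025996
  t = 7.5000: CF_t = 1.500000, DF = 0.665691, PV = 0.998536
  t = 8.0000: CF_t = 1.500000, DF = 0.647874, PV = 0.971811
  t = 8.5000: CF_t = 1.500000, DF = 0.630535, PV = 0.945802
  t = 9.0000: CF_t = 1.500000, DF = 0.613659, PV = 0.920488
  t = 9.5000: CF_t = 1.500000, DF = 0.597235, PV = 0.895852
  t = 10.0000: CF_t = 101.500000, DF = 0.581251, PV = 58.996932
Price P = sum_t PV_t = 80.965935
Convexity numerator sum_t t*(t + 1/m) * CF_t / (1+y/m)^(m*t + 2):
  t = 0.5000: term = 0.691378
  t = 1.0000: term = 2.018623
  t = 1.5000: term = 3.929193
  t = 2.0000: term = 6.373387
  t = 2.5000: term = 9.304214
  t = 3.0000: term = 12.677275
  t = 3.5000: term = 16.450641
  t = 4.0000: term = 20.584743
  t = 4.5000: term = 25.042267
  t = 5.0000: term = 29.788044
  t = 5.5000: term = 34.788956
  t = 6.0000: term = 40.013841
  t = 6.5000: term = 45.433396
  t = 7.0000: term = 51.020096
  t = 7.5000: term = 56.748108
  t = 8.0000: term = 62.593210
  t = 8.5000: term = 68.532711
  t = 9.0000: term = 74.545385
  t = 9.5000: term = 80.611392
  t = 10.0000: term = 5867.526629
Convexity = (1/P) * sum = 6508.673491 / 80.965935 = 80.387801


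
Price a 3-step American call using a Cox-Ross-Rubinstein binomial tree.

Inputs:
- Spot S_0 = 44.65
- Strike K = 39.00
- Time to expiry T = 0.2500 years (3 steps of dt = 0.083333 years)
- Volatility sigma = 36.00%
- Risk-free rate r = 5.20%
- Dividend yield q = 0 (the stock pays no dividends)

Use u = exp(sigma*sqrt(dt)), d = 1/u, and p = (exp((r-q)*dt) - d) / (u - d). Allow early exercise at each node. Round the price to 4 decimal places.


dt = T/N = 0.083333
u = exp(sigma*sqrt(dt)) = 1.109515; d = 1/u = 0.901295
p = (exp((r-q)*dt) - d) / (u - d) = 0.494899
Discount per step: exp(-r*dt) = 0.995676
Stock lattice S(k, i) with i counting down-moves:
  k=0: S(0,0) = 44.6500
  k=1: S(1,0) = 49.5398; S(1,1) = 40.2428
  k=2: S(2,0) = 54.9652; S(2,1) = 44.6500; S(2,2) = 36.2706
  k=3: S(3,0) = 60.9847; S(3,1) = 49.5398; S(3,2) = 40.2428; S(3,3) = 32.6905
Terminal payoffs V(N, i) = max(S_T - K, 0):
  V(3,0) = 21.984727; V(3,1) = 10.539848; V(3,2) = 1.242806; V(3,3) = 0.000000
Backward induction: V(k, i) = exp(-r*dt) * [p * V(k+1, i) + (1-p) * V(k+1, i+1)]; then take max(V_cont, immediate exercise) for American.
  V(2,0) = exp(-r*dt) * [p*21.984727 + (1-p)*10.539848] = 16.133842; exercise = 15.965208; V(2,0) = max -> 16.133842
  V(2,1) = exp(-r*dt) * [p*10.539848 + (1-p)*1.242806] = 5.818634; exercise = 5.650000; V(2,1) = max -> 5.818634
  V(2,2) = exp(-r*dt) * [p*1.242806 + (1-p)*0.000000] = 0.612404; exercise = 0.000000; V(2,2) = max -> 0.612404
  V(1,0) = exp(-r*dt) * [p*16.133842 + (1-p)*5.818634] = 10.876388; exercise = 10.539848; V(1,0) = max -> 10.876388
  V(1,1) = exp(-r*dt) * [p*5.818634 + (1-p)*0.612404] = 3.175173; exercise = 1.242806; V(1,1) = max -> 3.175173
  V(0,0) = exp(-r*dt) * [p*10.876388 + (1-p)*3.175173] = 6.956288; exercise = 5.650000; V(0,0) = max -> 6.956288

Answer: Price = V(0,0) = 6.9563
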